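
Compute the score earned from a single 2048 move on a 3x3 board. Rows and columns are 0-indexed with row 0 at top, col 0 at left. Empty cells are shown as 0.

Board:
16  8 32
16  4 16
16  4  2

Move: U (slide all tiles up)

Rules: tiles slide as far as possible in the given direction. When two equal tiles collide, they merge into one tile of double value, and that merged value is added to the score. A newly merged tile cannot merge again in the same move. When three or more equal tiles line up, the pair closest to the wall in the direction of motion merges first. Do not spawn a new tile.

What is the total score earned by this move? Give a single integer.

Answer: 40

Derivation:
Slide up:
col 0: [16, 16, 16] -> [32, 16, 0]  score +32 (running 32)
col 1: [8, 4, 4] -> [8, 8, 0]  score +8 (running 40)
col 2: [32, 16, 2] -> [32, 16, 2]  score +0 (running 40)
Board after move:
32  8 32
16  8 16
 0  0  2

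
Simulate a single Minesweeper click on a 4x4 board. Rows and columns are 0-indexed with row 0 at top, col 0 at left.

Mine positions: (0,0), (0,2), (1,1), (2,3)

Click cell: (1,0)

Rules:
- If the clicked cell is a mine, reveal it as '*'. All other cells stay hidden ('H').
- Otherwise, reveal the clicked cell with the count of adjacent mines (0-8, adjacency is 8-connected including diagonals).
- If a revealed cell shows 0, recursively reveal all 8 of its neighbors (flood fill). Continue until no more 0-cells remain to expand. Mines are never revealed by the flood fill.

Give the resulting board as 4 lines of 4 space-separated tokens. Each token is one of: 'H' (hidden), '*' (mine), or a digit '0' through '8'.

H H H H
2 H H H
H H H H
H H H H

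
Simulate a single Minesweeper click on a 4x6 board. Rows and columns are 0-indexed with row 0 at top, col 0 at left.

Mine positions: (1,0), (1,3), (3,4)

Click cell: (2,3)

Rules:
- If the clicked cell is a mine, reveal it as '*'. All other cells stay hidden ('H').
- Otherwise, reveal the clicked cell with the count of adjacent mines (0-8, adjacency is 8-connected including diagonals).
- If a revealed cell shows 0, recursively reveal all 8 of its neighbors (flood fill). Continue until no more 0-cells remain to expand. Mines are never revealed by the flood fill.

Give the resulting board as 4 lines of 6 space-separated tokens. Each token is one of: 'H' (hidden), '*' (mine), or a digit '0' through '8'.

H H H H H H
H H H H H H
H H H 2 H H
H H H H H H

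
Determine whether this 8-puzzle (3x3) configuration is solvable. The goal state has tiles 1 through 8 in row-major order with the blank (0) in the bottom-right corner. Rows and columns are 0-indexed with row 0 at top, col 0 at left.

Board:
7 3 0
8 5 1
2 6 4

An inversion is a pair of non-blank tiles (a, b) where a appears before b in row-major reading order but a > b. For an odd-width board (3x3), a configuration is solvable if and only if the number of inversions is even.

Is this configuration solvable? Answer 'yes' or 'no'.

Inversions (pairs i<j in row-major order where tile[i] > tile[j] > 0): 17
17 is odd, so the puzzle is not solvable.

Answer: no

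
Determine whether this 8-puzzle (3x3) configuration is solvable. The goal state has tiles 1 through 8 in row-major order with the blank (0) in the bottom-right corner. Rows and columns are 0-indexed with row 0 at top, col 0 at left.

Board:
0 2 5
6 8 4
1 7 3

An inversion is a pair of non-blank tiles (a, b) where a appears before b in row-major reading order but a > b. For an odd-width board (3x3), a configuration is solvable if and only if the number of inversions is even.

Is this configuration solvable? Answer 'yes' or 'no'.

Answer: yes

Derivation:
Inversions (pairs i<j in row-major order where tile[i] > tile[j] > 0): 14
14 is even, so the puzzle is solvable.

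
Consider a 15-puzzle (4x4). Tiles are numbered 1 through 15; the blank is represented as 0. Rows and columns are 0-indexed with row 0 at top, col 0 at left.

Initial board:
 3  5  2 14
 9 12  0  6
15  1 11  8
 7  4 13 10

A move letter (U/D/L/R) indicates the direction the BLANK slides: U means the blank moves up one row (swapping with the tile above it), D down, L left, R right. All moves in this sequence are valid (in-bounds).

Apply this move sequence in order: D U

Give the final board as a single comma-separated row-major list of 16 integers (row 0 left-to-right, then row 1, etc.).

After move 1 (D):
 3  5  2 14
 9 12 11  6
15  1  0  8
 7  4 13 10

After move 2 (U):
 3  5  2 14
 9 12  0  6
15  1 11  8
 7  4 13 10

Answer: 3, 5, 2, 14, 9, 12, 0, 6, 15, 1, 11, 8, 7, 4, 13, 10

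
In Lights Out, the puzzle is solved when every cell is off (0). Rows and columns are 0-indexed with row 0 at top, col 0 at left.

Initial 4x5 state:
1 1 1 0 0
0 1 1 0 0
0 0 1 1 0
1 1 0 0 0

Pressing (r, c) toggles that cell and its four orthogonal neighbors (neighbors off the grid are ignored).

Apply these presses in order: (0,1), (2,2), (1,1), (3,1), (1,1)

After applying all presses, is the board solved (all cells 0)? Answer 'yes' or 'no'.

After press 1 at (0,1):
0 0 0 0 0
0 0 1 0 0
0 0 1 1 0
1 1 0 0 0

After press 2 at (2,2):
0 0 0 0 0
0 0 0 0 0
0 1 0 0 0
1 1 1 0 0

After press 3 at (1,1):
0 1 0 0 0
1 1 1 0 0
0 0 0 0 0
1 1 1 0 0

After press 4 at (3,1):
0 1 0 0 0
1 1 1 0 0
0 1 0 0 0
0 0 0 0 0

After press 5 at (1,1):
0 0 0 0 0
0 0 0 0 0
0 0 0 0 0
0 0 0 0 0

Lights still on: 0

Answer: yes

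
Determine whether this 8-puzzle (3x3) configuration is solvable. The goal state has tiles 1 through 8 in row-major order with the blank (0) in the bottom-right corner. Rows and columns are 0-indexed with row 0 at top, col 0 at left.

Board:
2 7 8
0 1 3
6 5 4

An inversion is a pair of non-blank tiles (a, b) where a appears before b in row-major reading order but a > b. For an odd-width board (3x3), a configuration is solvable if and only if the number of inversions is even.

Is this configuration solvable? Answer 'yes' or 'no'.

Inversions (pairs i<j in row-major order where tile[i] > tile[j] > 0): 14
14 is even, so the puzzle is solvable.

Answer: yes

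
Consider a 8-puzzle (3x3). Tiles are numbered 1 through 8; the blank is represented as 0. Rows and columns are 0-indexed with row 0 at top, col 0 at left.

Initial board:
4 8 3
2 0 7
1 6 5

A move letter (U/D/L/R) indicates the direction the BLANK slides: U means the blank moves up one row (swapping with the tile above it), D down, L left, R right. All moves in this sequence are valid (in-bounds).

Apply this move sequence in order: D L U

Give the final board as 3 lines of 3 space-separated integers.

Answer: 4 8 3
0 6 7
2 1 5

Derivation:
After move 1 (D):
4 8 3
2 6 7
1 0 5

After move 2 (L):
4 8 3
2 6 7
0 1 5

After move 3 (U):
4 8 3
0 6 7
2 1 5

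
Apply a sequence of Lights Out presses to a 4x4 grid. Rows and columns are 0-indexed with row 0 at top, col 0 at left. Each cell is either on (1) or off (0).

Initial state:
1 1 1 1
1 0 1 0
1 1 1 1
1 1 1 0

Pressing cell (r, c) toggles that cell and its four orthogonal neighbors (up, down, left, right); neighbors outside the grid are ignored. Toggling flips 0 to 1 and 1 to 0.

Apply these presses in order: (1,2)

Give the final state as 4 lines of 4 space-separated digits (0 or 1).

After press 1 at (1,2):
1 1 0 1
1 1 0 1
1 1 0 1
1 1 1 0

Answer: 1 1 0 1
1 1 0 1
1 1 0 1
1 1 1 0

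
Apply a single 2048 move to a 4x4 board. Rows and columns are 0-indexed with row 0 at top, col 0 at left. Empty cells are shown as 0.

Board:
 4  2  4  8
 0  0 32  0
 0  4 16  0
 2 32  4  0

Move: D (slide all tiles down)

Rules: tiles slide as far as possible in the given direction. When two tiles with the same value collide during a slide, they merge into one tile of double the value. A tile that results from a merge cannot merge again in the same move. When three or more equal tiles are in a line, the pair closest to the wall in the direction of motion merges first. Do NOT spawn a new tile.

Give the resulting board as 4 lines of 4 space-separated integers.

Slide down:
col 0: [4, 0, 0, 2] -> [0, 0, 4, 2]
col 1: [2, 0, 4, 32] -> [0, 2, 4, 32]
col 2: [4, 32, 16, 4] -> [4, 32, 16, 4]
col 3: [8, 0, 0, 0] -> [0, 0, 0, 8]

Answer:  0  0  4  0
 0  2 32  0
 4  4 16  0
 2 32  4  8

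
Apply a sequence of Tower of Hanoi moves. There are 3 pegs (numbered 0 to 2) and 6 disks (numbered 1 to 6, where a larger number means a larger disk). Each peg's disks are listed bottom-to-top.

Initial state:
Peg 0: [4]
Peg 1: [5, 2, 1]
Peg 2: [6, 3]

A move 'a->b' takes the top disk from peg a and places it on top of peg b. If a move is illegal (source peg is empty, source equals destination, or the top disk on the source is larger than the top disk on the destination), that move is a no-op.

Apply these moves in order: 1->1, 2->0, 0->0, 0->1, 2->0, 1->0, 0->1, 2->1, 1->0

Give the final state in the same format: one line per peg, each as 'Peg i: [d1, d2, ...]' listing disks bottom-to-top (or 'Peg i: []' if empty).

After move 1 (1->1):
Peg 0: [4]
Peg 1: [5, 2, 1]
Peg 2: [6, 3]

After move 2 (2->0):
Peg 0: [4, 3]
Peg 1: [5, 2, 1]
Peg 2: [6]

After move 3 (0->0):
Peg 0: [4, 3]
Peg 1: [5, 2, 1]
Peg 2: [6]

After move 4 (0->1):
Peg 0: [4, 3]
Peg 1: [5, 2, 1]
Peg 2: [6]

After move 5 (2->0):
Peg 0: [4, 3]
Peg 1: [5, 2, 1]
Peg 2: [6]

After move 6 (1->0):
Peg 0: [4, 3, 1]
Peg 1: [5, 2]
Peg 2: [6]

After move 7 (0->1):
Peg 0: [4, 3]
Peg 1: [5, 2, 1]
Peg 2: [6]

After move 8 (2->1):
Peg 0: [4, 3]
Peg 1: [5, 2, 1]
Peg 2: [6]

After move 9 (1->0):
Peg 0: [4, 3, 1]
Peg 1: [5, 2]
Peg 2: [6]

Answer: Peg 0: [4, 3, 1]
Peg 1: [5, 2]
Peg 2: [6]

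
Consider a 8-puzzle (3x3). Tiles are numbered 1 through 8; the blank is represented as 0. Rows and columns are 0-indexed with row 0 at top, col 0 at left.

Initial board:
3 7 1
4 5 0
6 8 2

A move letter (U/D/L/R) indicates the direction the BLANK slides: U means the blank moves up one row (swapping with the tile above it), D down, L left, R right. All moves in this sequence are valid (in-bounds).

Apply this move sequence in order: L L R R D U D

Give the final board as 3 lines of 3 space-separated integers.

After move 1 (L):
3 7 1
4 0 5
6 8 2

After move 2 (L):
3 7 1
0 4 5
6 8 2

After move 3 (R):
3 7 1
4 0 5
6 8 2

After move 4 (R):
3 7 1
4 5 0
6 8 2

After move 5 (D):
3 7 1
4 5 2
6 8 0

After move 6 (U):
3 7 1
4 5 0
6 8 2

After move 7 (D):
3 7 1
4 5 2
6 8 0

Answer: 3 7 1
4 5 2
6 8 0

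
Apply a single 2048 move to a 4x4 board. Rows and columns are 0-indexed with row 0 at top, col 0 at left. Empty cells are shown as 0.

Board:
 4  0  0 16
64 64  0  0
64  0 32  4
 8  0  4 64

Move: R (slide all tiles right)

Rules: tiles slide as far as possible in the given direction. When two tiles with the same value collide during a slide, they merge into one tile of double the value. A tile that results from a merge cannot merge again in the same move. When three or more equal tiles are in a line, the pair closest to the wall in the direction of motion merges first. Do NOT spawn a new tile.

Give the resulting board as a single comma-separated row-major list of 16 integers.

Slide right:
row 0: [4, 0, 0, 16] -> [0, 0, 4, 16]
row 1: [64, 64, 0, 0] -> [0, 0, 0, 128]
row 2: [64, 0, 32, 4] -> [0, 64, 32, 4]
row 3: [8, 0, 4, 64] -> [0, 8, 4, 64]

Answer: 0, 0, 4, 16, 0, 0, 0, 128, 0, 64, 32, 4, 0, 8, 4, 64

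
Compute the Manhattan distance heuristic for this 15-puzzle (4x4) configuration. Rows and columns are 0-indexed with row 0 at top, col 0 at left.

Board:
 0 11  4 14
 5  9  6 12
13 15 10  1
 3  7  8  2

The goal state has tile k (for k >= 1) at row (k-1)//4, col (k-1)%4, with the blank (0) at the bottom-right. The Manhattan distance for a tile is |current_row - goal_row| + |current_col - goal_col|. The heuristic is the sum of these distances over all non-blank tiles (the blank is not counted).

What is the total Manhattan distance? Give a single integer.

Answer: 38

Derivation:
Tile 11: (0,1)->(2,2) = 3
Tile 4: (0,2)->(0,3) = 1
Tile 14: (0,3)->(3,1) = 5
Tile 5: (1,0)->(1,0) = 0
Tile 9: (1,1)->(2,0) = 2
Tile 6: (1,2)->(1,1) = 1
Tile 12: (1,3)->(2,3) = 1
Tile 13: (2,0)->(3,0) = 1
Tile 15: (2,1)->(3,2) = 2
Tile 10: (2,2)->(2,1) = 1
Tile 1: (2,3)->(0,0) = 5
Tile 3: (3,0)->(0,2) = 5
Tile 7: (3,1)->(1,2) = 3
Tile 8: (3,2)->(1,3) = 3
Tile 2: (3,3)->(0,1) = 5
Sum: 3 + 1 + 5 + 0 + 2 + 1 + 1 + 1 + 2 + 1 + 5 + 5 + 3 + 3 + 5 = 38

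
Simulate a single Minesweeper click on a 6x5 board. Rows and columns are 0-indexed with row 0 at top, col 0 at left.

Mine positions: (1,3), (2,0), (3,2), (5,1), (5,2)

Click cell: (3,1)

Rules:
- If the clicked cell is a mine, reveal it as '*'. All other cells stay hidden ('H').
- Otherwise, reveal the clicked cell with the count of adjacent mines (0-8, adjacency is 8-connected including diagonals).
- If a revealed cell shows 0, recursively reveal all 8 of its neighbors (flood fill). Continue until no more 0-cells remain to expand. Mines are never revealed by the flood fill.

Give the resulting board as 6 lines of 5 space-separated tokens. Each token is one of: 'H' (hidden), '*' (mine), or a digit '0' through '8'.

H H H H H
H H H H H
H H H H H
H 2 H H H
H H H H H
H H H H H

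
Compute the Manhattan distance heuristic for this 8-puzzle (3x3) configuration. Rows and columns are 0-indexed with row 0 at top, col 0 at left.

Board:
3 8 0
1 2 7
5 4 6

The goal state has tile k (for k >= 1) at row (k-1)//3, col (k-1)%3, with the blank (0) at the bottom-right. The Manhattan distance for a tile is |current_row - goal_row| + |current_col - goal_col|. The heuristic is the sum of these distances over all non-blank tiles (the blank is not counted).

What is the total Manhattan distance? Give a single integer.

Answer: 14

Derivation:
Tile 3: (0,0)->(0,2) = 2
Tile 8: (0,1)->(2,1) = 2
Tile 1: (1,0)->(0,0) = 1
Tile 2: (1,1)->(0,1) = 1
Tile 7: (1,2)->(2,0) = 3
Tile 5: (2,0)->(1,1) = 2
Tile 4: (2,1)->(1,0) = 2
Tile 6: (2,2)->(1,2) = 1
Sum: 2 + 2 + 1 + 1 + 3 + 2 + 2 + 1 = 14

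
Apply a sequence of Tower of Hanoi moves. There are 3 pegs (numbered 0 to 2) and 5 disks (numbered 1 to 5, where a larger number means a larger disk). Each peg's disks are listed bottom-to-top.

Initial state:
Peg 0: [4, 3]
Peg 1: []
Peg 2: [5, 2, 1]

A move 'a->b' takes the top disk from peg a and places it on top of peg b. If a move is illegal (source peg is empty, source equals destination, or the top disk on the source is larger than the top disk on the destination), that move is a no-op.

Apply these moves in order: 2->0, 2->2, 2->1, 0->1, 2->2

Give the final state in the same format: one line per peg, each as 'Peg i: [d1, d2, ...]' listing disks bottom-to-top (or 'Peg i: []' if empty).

After move 1 (2->0):
Peg 0: [4, 3, 1]
Peg 1: []
Peg 2: [5, 2]

After move 2 (2->2):
Peg 0: [4, 3, 1]
Peg 1: []
Peg 2: [5, 2]

After move 3 (2->1):
Peg 0: [4, 3, 1]
Peg 1: [2]
Peg 2: [5]

After move 4 (0->1):
Peg 0: [4, 3]
Peg 1: [2, 1]
Peg 2: [5]

After move 5 (2->2):
Peg 0: [4, 3]
Peg 1: [2, 1]
Peg 2: [5]

Answer: Peg 0: [4, 3]
Peg 1: [2, 1]
Peg 2: [5]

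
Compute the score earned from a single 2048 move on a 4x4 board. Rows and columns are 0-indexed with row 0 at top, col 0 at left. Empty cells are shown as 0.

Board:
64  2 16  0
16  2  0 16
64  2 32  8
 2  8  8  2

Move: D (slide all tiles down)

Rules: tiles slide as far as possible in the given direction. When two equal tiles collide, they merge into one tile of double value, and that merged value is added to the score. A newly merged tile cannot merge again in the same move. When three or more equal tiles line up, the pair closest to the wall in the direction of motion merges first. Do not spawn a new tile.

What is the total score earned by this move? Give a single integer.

Answer: 4

Derivation:
Slide down:
col 0: [64, 16, 64, 2] -> [64, 16, 64, 2]  score +0 (running 0)
col 1: [2, 2, 2, 8] -> [0, 2, 4, 8]  score +4 (running 4)
col 2: [16, 0, 32, 8] -> [0, 16, 32, 8]  score +0 (running 4)
col 3: [0, 16, 8, 2] -> [0, 16, 8, 2]  score +0 (running 4)
Board after move:
64  0  0  0
16  2 16 16
64  4 32  8
 2  8  8  2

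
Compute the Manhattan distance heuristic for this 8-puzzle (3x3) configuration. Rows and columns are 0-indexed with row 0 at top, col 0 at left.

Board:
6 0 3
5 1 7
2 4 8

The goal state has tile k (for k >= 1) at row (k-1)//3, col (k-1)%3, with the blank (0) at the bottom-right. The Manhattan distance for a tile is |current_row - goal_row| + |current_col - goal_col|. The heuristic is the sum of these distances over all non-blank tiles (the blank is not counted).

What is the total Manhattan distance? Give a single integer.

Tile 6: at (0,0), goal (1,2), distance |0-1|+|0-2| = 3
Tile 3: at (0,2), goal (0,2), distance |0-0|+|2-2| = 0
Tile 5: at (1,0), goal (1,1), distance |1-1|+|0-1| = 1
Tile 1: at (1,1), goal (0,0), distance |1-0|+|1-0| = 2
Tile 7: at (1,2), goal (2,0), distance |1-2|+|2-0| = 3
Tile 2: at (2,0), goal (0,1), distance |2-0|+|0-1| = 3
Tile 4: at (2,1), goal (1,0), distance |2-1|+|1-0| = 2
Tile 8: at (2,2), goal (2,1), distance |2-2|+|2-1| = 1
Sum: 3 + 0 + 1 + 2 + 3 + 3 + 2 + 1 = 15

Answer: 15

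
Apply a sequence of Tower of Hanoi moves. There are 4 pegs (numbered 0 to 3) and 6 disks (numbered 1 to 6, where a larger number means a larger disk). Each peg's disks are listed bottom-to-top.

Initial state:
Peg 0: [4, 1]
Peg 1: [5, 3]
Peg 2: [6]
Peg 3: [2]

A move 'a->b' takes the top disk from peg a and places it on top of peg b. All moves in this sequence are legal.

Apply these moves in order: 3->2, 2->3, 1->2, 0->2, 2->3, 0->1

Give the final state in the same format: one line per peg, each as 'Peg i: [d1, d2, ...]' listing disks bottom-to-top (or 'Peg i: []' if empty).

After move 1 (3->2):
Peg 0: [4, 1]
Peg 1: [5, 3]
Peg 2: [6, 2]
Peg 3: []

After move 2 (2->3):
Peg 0: [4, 1]
Peg 1: [5, 3]
Peg 2: [6]
Peg 3: [2]

After move 3 (1->2):
Peg 0: [4, 1]
Peg 1: [5]
Peg 2: [6, 3]
Peg 3: [2]

After move 4 (0->2):
Peg 0: [4]
Peg 1: [5]
Peg 2: [6, 3, 1]
Peg 3: [2]

After move 5 (2->3):
Peg 0: [4]
Peg 1: [5]
Peg 2: [6, 3]
Peg 3: [2, 1]

After move 6 (0->1):
Peg 0: []
Peg 1: [5, 4]
Peg 2: [6, 3]
Peg 3: [2, 1]

Answer: Peg 0: []
Peg 1: [5, 4]
Peg 2: [6, 3]
Peg 3: [2, 1]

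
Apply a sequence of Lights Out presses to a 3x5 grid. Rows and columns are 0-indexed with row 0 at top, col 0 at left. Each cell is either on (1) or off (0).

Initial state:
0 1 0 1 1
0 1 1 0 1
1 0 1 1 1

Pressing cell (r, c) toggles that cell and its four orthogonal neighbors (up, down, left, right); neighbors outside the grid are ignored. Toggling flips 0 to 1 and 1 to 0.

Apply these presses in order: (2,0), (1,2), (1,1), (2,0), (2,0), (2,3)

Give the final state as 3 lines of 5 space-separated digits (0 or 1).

After press 1 at (2,0):
0 1 0 1 1
1 1 1 0 1
0 1 1 1 1

After press 2 at (1,2):
0 1 1 1 1
1 0 0 1 1
0 1 0 1 1

After press 3 at (1,1):
0 0 1 1 1
0 1 1 1 1
0 0 0 1 1

After press 4 at (2,0):
0 0 1 1 1
1 1 1 1 1
1 1 0 1 1

After press 5 at (2,0):
0 0 1 1 1
0 1 1 1 1
0 0 0 1 1

After press 6 at (2,3):
0 0 1 1 1
0 1 1 0 1
0 0 1 0 0

Answer: 0 0 1 1 1
0 1 1 0 1
0 0 1 0 0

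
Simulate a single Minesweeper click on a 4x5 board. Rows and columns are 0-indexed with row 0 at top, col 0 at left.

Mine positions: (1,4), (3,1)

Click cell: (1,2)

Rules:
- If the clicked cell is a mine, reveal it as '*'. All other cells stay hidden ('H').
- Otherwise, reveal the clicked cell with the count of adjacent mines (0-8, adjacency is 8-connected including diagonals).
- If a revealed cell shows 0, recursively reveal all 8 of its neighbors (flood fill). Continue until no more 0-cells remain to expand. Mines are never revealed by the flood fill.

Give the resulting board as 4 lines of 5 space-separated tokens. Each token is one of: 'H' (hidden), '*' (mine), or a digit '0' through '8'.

0 0 0 1 H
0 0 0 1 H
1 1 1 1 H
H H H H H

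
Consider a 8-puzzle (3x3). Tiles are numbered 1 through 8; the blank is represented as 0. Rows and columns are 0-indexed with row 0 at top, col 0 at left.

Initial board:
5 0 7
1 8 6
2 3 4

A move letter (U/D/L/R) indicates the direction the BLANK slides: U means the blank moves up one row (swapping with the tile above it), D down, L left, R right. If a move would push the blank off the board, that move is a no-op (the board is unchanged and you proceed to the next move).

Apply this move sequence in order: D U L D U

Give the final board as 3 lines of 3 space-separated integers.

Answer: 0 5 7
1 8 6
2 3 4

Derivation:
After move 1 (D):
5 8 7
1 0 6
2 3 4

After move 2 (U):
5 0 7
1 8 6
2 3 4

After move 3 (L):
0 5 7
1 8 6
2 3 4

After move 4 (D):
1 5 7
0 8 6
2 3 4

After move 5 (U):
0 5 7
1 8 6
2 3 4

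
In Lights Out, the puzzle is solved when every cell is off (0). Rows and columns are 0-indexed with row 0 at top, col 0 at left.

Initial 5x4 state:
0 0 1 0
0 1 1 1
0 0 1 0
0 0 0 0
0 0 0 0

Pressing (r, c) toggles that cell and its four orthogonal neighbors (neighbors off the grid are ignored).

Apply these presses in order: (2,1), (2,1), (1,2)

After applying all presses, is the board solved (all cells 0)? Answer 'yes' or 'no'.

After press 1 at (2,1):
0 0 1 0
0 0 1 1
1 1 0 0
0 1 0 0
0 0 0 0

After press 2 at (2,1):
0 0 1 0
0 1 1 1
0 0 1 0
0 0 0 0
0 0 0 0

After press 3 at (1,2):
0 0 0 0
0 0 0 0
0 0 0 0
0 0 0 0
0 0 0 0

Lights still on: 0

Answer: yes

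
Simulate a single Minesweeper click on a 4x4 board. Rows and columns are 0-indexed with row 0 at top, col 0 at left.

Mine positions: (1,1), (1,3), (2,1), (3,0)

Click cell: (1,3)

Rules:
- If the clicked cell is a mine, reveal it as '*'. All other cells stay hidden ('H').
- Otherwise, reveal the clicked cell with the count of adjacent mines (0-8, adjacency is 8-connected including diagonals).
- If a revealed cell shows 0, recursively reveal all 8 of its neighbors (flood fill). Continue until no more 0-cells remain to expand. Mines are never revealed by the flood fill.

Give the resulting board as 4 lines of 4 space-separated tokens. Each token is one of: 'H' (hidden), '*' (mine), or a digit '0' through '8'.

H H H H
H H H *
H H H H
H H H H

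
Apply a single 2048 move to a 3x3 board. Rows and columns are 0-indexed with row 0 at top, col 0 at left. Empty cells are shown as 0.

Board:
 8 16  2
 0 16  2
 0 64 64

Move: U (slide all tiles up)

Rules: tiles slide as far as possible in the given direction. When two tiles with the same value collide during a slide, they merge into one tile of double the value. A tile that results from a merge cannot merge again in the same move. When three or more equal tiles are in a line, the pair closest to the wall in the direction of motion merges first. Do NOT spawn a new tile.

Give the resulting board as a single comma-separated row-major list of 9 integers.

Slide up:
col 0: [8, 0, 0] -> [8, 0, 0]
col 1: [16, 16, 64] -> [32, 64, 0]
col 2: [2, 2, 64] -> [4, 64, 0]

Answer: 8, 32, 4, 0, 64, 64, 0, 0, 0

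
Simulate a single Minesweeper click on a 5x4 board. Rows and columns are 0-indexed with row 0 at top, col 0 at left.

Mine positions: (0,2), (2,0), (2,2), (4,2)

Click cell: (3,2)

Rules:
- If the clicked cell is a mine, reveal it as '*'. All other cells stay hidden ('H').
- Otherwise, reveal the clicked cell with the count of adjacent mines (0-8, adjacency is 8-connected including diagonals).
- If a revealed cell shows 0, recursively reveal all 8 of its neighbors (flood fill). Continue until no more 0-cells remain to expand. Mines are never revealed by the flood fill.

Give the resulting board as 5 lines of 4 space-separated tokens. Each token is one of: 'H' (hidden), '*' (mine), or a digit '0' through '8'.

H H H H
H H H H
H H H H
H H 2 H
H H H H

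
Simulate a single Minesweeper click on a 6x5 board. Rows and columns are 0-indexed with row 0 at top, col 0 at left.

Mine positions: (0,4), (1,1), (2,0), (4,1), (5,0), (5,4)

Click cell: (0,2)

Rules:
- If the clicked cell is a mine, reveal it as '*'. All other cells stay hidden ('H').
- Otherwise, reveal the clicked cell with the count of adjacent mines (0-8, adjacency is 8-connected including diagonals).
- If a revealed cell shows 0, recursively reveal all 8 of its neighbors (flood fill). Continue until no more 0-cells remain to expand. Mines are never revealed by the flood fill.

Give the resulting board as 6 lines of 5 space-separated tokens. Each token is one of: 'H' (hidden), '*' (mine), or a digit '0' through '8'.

H H 1 H H
H H H H H
H H H H H
H H H H H
H H H H H
H H H H H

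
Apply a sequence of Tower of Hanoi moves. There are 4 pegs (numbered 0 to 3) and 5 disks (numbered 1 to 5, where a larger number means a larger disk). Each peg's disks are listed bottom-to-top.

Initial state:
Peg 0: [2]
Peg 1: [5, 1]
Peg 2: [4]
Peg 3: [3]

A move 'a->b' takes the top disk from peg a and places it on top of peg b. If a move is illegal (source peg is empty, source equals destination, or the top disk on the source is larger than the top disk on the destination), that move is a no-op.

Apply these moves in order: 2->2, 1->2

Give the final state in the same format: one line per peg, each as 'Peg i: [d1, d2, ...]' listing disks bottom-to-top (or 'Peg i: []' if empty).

Answer: Peg 0: [2]
Peg 1: [5]
Peg 2: [4, 1]
Peg 3: [3]

Derivation:
After move 1 (2->2):
Peg 0: [2]
Peg 1: [5, 1]
Peg 2: [4]
Peg 3: [3]

After move 2 (1->2):
Peg 0: [2]
Peg 1: [5]
Peg 2: [4, 1]
Peg 3: [3]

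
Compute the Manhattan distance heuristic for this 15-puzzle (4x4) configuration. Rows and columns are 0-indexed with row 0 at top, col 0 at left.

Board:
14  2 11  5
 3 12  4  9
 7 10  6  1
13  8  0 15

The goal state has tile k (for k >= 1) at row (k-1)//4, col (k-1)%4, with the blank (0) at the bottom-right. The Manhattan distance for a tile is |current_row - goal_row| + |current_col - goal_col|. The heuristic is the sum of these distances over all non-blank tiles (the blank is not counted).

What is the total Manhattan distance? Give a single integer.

Answer: 37

Derivation:
Tile 14: at (0,0), goal (3,1), distance |0-3|+|0-1| = 4
Tile 2: at (0,1), goal (0,1), distance |0-0|+|1-1| = 0
Tile 11: at (0,2), goal (2,2), distance |0-2|+|2-2| = 2
Tile 5: at (0,3), goal (1,0), distance |0-1|+|3-0| = 4
Tile 3: at (1,0), goal (0,2), distance |1-0|+|0-2| = 3
Tile 12: at (1,1), goal (2,3), distance |1-2|+|1-3| = 3
Tile 4: at (1,2), goal (0,3), distance |1-0|+|2-3| = 2
Tile 9: at (1,3), goal (2,0), distance |1-2|+|3-0| = 4
Tile 7: at (2,0), goal (1,2), distance |2-1|+|0-2| = 3
Tile 10: at (2,1), goal (2,1), distance |2-2|+|1-1| = 0
Tile 6: at (2,2), goal (1,1), distance |2-1|+|2-1| = 2
Tile 1: at (2,3), goal (0,0), distance |2-0|+|3-0| = 5
Tile 13: at (3,0), goal (3,0), distance |3-3|+|0-0| = 0
Tile 8: at (3,1), goal (1,3), distance |3-1|+|1-3| = 4
Tile 15: at (3,3), goal (3,2), distance |3-3|+|3-2| = 1
Sum: 4 + 0 + 2 + 4 + 3 + 3 + 2 + 4 + 3 + 0 + 2 + 5 + 0 + 4 + 1 = 37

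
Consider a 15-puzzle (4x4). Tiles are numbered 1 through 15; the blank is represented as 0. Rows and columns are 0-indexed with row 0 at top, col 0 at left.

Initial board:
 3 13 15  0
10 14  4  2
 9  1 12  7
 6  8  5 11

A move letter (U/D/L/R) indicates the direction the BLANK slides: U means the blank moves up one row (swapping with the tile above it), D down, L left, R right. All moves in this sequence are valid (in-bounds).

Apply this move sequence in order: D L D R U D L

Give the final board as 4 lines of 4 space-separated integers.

Answer:  3 13 15  2
10 14 12  4
 9  1  0  7
 6  8  5 11

Derivation:
After move 1 (D):
 3 13 15  2
10 14  4  0
 9  1 12  7
 6  8  5 11

After move 2 (L):
 3 13 15  2
10 14  0  4
 9  1 12  7
 6  8  5 11

After move 3 (D):
 3 13 15  2
10 14 12  4
 9  1  0  7
 6  8  5 11

After move 4 (R):
 3 13 15  2
10 14 12  4
 9  1  7  0
 6  8  5 11

After move 5 (U):
 3 13 15  2
10 14 12  0
 9  1  7  4
 6  8  5 11

After move 6 (D):
 3 13 15  2
10 14 12  4
 9  1  7  0
 6  8  5 11

After move 7 (L):
 3 13 15  2
10 14 12  4
 9  1  0  7
 6  8  5 11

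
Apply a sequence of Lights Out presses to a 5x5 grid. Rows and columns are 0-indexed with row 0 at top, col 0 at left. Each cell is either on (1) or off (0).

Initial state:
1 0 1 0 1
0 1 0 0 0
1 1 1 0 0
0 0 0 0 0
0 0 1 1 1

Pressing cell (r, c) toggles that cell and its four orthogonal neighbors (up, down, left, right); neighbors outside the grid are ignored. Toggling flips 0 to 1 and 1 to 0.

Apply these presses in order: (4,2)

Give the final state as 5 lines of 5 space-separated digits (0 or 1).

After press 1 at (4,2):
1 0 1 0 1
0 1 0 0 0
1 1 1 0 0
0 0 1 0 0
0 1 0 0 1

Answer: 1 0 1 0 1
0 1 0 0 0
1 1 1 0 0
0 0 1 0 0
0 1 0 0 1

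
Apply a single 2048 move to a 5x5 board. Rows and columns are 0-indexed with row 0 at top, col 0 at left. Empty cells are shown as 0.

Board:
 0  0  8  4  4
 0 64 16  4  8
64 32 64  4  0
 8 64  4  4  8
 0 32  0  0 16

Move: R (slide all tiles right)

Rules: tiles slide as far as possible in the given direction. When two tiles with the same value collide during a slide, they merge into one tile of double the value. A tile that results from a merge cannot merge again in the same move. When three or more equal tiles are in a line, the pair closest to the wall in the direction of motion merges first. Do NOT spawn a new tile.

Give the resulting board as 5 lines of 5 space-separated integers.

Slide right:
row 0: [0, 0, 8, 4, 4] -> [0, 0, 0, 8, 8]
row 1: [0, 64, 16, 4, 8] -> [0, 64, 16, 4, 8]
row 2: [64, 32, 64, 4, 0] -> [0, 64, 32, 64, 4]
row 3: [8, 64, 4, 4, 8] -> [0, 8, 64, 8, 8]
row 4: [0, 32, 0, 0, 16] -> [0, 0, 0, 32, 16]

Answer:  0  0  0  8  8
 0 64 16  4  8
 0 64 32 64  4
 0  8 64  8  8
 0  0  0 32 16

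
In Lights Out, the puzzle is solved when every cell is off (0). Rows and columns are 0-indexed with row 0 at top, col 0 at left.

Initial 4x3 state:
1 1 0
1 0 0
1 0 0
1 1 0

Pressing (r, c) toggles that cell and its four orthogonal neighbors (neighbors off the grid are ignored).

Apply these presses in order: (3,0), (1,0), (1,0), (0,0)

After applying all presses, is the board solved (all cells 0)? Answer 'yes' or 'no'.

Answer: yes

Derivation:
After press 1 at (3,0):
1 1 0
1 0 0
0 0 0
0 0 0

After press 2 at (1,0):
0 1 0
0 1 0
1 0 0
0 0 0

After press 3 at (1,0):
1 1 0
1 0 0
0 0 0
0 0 0

After press 4 at (0,0):
0 0 0
0 0 0
0 0 0
0 0 0

Lights still on: 0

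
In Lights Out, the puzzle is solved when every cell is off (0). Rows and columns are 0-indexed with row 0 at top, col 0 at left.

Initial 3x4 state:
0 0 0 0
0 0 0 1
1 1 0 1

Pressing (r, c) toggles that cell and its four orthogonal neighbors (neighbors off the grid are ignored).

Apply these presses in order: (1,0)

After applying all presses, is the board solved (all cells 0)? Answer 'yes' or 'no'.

Answer: no

Derivation:
After press 1 at (1,0):
1 0 0 0
1 1 0 1
0 1 0 1

Lights still on: 6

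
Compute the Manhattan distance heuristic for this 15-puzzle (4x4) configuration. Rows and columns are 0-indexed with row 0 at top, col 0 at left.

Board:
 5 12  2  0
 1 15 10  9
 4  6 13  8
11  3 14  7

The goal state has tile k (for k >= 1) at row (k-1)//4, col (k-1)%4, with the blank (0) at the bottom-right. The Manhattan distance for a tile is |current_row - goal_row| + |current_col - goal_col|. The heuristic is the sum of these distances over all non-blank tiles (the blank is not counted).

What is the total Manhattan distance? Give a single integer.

Tile 5: (0,0)->(1,0) = 1
Tile 12: (0,1)->(2,3) = 4
Tile 2: (0,2)->(0,1) = 1
Tile 1: (1,0)->(0,0) = 1
Tile 15: (1,1)->(3,2) = 3
Tile 10: (1,2)->(2,1) = 2
Tile 9: (1,3)->(2,0) = 4
Tile 4: (2,0)->(0,3) = 5
Tile 6: (2,1)->(1,1) = 1
Tile 13: (2,2)->(3,0) = 3
Tile 8: (2,3)->(1,3) = 1
Tile 11: (3,0)->(2,2) = 3
Tile 3: (3,1)->(0,2) = 4
Tile 14: (3,2)->(3,1) = 1
Tile 7: (3,3)->(1,2) = 3
Sum: 1 + 4 + 1 + 1 + 3 + 2 + 4 + 5 + 1 + 3 + 1 + 3 + 4 + 1 + 3 = 37

Answer: 37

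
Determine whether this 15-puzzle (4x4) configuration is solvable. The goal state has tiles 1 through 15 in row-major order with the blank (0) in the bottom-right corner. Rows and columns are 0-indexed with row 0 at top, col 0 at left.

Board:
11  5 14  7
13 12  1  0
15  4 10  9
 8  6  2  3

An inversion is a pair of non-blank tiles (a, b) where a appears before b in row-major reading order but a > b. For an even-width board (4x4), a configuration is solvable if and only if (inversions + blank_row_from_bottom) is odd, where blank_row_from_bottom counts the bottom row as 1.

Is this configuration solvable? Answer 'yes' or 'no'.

Inversions: 70
Blank is in row 1 (0-indexed from top), which is row 3 counting from the bottom (bottom = 1).
70 + 3 = 73, which is odd, so the puzzle is solvable.

Answer: yes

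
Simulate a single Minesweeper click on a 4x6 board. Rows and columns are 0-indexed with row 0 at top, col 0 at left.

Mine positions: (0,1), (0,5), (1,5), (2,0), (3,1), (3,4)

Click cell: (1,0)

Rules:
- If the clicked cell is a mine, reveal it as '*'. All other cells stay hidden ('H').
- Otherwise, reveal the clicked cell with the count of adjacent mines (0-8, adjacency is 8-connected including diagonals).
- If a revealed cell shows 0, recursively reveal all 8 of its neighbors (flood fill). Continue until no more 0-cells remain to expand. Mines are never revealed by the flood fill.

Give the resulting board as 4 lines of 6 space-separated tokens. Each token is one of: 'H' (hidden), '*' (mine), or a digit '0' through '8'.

H H H H H H
2 H H H H H
H H H H H H
H H H H H H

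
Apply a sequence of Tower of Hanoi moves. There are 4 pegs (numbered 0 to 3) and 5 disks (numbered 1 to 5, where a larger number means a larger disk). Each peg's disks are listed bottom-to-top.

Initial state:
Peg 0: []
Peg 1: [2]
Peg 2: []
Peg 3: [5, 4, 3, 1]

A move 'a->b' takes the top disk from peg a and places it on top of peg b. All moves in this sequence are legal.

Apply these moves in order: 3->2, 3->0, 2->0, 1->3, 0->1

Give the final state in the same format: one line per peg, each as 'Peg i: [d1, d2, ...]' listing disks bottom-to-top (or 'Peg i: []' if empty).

After move 1 (3->2):
Peg 0: []
Peg 1: [2]
Peg 2: [1]
Peg 3: [5, 4, 3]

After move 2 (3->0):
Peg 0: [3]
Peg 1: [2]
Peg 2: [1]
Peg 3: [5, 4]

After move 3 (2->0):
Peg 0: [3, 1]
Peg 1: [2]
Peg 2: []
Peg 3: [5, 4]

After move 4 (1->3):
Peg 0: [3, 1]
Peg 1: []
Peg 2: []
Peg 3: [5, 4, 2]

After move 5 (0->1):
Peg 0: [3]
Peg 1: [1]
Peg 2: []
Peg 3: [5, 4, 2]

Answer: Peg 0: [3]
Peg 1: [1]
Peg 2: []
Peg 3: [5, 4, 2]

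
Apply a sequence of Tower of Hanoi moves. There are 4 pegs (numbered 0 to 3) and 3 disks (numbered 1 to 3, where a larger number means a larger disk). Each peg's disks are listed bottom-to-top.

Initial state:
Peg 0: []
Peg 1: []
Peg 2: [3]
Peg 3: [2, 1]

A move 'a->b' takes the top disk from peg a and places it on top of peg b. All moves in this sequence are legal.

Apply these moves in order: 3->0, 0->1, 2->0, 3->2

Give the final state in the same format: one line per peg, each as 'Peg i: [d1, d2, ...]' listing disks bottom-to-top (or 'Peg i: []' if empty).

Answer: Peg 0: [3]
Peg 1: [1]
Peg 2: [2]
Peg 3: []

Derivation:
After move 1 (3->0):
Peg 0: [1]
Peg 1: []
Peg 2: [3]
Peg 3: [2]

After move 2 (0->1):
Peg 0: []
Peg 1: [1]
Peg 2: [3]
Peg 3: [2]

After move 3 (2->0):
Peg 0: [3]
Peg 1: [1]
Peg 2: []
Peg 3: [2]

After move 4 (3->2):
Peg 0: [3]
Peg 1: [1]
Peg 2: [2]
Peg 3: []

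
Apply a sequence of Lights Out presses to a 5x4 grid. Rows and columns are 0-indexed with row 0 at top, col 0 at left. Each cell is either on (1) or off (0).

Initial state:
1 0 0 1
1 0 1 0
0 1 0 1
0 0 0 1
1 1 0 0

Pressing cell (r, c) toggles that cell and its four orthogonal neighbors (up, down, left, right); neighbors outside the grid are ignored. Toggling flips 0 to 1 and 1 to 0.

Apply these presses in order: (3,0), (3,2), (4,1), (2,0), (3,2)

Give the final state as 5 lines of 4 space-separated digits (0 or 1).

After press 1 at (3,0):
1 0 0 1
1 0 1 0
1 1 0 1
1 1 0 1
0 1 0 0

After press 2 at (3,2):
1 0 0 1
1 0 1 0
1 1 1 1
1 0 1 0
0 1 1 0

After press 3 at (4,1):
1 0 0 1
1 0 1 0
1 1 1 1
1 1 1 0
1 0 0 0

After press 4 at (2,0):
1 0 0 1
0 0 1 0
0 0 1 1
0 1 1 0
1 0 0 0

After press 5 at (3,2):
1 0 0 1
0 0 1 0
0 0 0 1
0 0 0 1
1 0 1 0

Answer: 1 0 0 1
0 0 1 0
0 0 0 1
0 0 0 1
1 0 1 0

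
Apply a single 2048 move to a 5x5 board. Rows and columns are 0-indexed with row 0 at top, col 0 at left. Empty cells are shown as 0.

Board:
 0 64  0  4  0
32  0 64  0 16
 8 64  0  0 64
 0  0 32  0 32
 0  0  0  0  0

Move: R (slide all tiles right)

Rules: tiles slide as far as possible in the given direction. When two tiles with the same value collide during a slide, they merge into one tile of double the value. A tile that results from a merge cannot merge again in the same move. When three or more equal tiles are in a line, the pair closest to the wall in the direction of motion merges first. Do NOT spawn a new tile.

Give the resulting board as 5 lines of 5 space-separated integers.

Answer:   0   0   0  64   4
  0   0  32  64  16
  0   0   0   8 128
  0   0   0   0  64
  0   0   0   0   0

Derivation:
Slide right:
row 0: [0, 64, 0, 4, 0] -> [0, 0, 0, 64, 4]
row 1: [32, 0, 64, 0, 16] -> [0, 0, 32, 64, 16]
row 2: [8, 64, 0, 0, 64] -> [0, 0, 0, 8, 128]
row 3: [0, 0, 32, 0, 32] -> [0, 0, 0, 0, 64]
row 4: [0, 0, 0, 0, 0] -> [0, 0, 0, 0, 0]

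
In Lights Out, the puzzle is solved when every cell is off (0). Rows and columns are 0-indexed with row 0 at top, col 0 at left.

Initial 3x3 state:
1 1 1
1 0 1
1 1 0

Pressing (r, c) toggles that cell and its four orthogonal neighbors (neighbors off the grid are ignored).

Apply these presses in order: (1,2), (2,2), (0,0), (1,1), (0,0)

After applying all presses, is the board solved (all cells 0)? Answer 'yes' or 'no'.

After press 1 at (1,2):
1 1 0
1 1 0
1 1 1

After press 2 at (2,2):
1 1 0
1 1 1
1 0 0

After press 3 at (0,0):
0 0 0
0 1 1
1 0 0

After press 4 at (1,1):
0 1 0
1 0 0
1 1 0

After press 5 at (0,0):
1 0 0
0 0 0
1 1 0

Lights still on: 3

Answer: no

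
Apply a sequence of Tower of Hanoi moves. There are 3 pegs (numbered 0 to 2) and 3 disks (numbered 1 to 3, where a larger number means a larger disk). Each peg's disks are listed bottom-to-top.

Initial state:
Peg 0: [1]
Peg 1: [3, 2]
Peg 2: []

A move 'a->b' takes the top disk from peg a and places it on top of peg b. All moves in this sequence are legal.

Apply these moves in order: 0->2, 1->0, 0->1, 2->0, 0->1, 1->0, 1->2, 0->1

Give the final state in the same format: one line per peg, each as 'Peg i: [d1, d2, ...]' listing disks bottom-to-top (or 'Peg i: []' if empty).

Answer: Peg 0: []
Peg 1: [3, 1]
Peg 2: [2]

Derivation:
After move 1 (0->2):
Peg 0: []
Peg 1: [3, 2]
Peg 2: [1]

After move 2 (1->0):
Peg 0: [2]
Peg 1: [3]
Peg 2: [1]

After move 3 (0->1):
Peg 0: []
Peg 1: [3, 2]
Peg 2: [1]

After move 4 (2->0):
Peg 0: [1]
Peg 1: [3, 2]
Peg 2: []

After move 5 (0->1):
Peg 0: []
Peg 1: [3, 2, 1]
Peg 2: []

After move 6 (1->0):
Peg 0: [1]
Peg 1: [3, 2]
Peg 2: []

After move 7 (1->2):
Peg 0: [1]
Peg 1: [3]
Peg 2: [2]

After move 8 (0->1):
Peg 0: []
Peg 1: [3, 1]
Peg 2: [2]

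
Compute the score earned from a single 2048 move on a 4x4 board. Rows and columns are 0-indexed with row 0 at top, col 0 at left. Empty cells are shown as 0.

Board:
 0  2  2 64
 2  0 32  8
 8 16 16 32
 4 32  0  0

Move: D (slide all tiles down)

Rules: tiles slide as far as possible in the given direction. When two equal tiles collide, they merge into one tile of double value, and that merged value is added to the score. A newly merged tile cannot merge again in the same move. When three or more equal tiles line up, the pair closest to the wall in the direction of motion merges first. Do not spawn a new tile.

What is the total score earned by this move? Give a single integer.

Slide down:
col 0: [0, 2, 8, 4] -> [0, 2, 8, 4]  score +0 (running 0)
col 1: [2, 0, 16, 32] -> [0, 2, 16, 32]  score +0 (running 0)
col 2: [2, 32, 16, 0] -> [0, 2, 32, 16]  score +0 (running 0)
col 3: [64, 8, 32, 0] -> [0, 64, 8, 32]  score +0 (running 0)
Board after move:
 0  0  0  0
 2  2  2 64
 8 16 32  8
 4 32 16 32

Answer: 0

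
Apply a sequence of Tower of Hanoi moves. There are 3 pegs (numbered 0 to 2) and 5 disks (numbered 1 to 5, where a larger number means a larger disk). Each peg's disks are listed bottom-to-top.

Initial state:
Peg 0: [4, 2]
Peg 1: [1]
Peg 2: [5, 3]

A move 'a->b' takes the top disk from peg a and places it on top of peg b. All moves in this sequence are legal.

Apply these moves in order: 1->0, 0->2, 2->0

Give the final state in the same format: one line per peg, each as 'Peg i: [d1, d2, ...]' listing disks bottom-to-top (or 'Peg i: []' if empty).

After move 1 (1->0):
Peg 0: [4, 2, 1]
Peg 1: []
Peg 2: [5, 3]

After move 2 (0->2):
Peg 0: [4, 2]
Peg 1: []
Peg 2: [5, 3, 1]

After move 3 (2->0):
Peg 0: [4, 2, 1]
Peg 1: []
Peg 2: [5, 3]

Answer: Peg 0: [4, 2, 1]
Peg 1: []
Peg 2: [5, 3]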